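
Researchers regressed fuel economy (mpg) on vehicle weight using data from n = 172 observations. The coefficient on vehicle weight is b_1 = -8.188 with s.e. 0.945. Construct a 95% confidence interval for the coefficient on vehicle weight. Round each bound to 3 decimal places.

(-10.053, -6.323)

df = n − 2 = 172 − 2 = 170.
t* = t_{0.025, 170} = 1.974017.
Margin = t* × SE = 1.974017 × 0.945 = 1.86545.
CI: -8.188 ± 1.86545 → (-10.053, -6.323).
With 95% confidence, each one-unit increase in vehicle weight is associated with a change of between -10.053 and -6.323 mpg in fuel economy.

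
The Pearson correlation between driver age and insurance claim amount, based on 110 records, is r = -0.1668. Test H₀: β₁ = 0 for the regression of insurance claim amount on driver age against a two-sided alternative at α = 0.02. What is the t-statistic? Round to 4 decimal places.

t = r·√(n − 2)/√(1 − r²) = -0.1668·√108/√0.972178 = -1.7581.
df = n − 2 = 108.
Two-sided p ≈ 0.0816, which is ≥ 0.02, so fail to reject H₀.
The data do not give significant evidence of a linear association between driver age and insurance claim amount.

t = -1.7581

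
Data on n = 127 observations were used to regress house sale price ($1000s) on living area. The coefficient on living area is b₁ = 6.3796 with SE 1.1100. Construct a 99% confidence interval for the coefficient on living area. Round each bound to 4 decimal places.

df = n − 2 = 127 − 2 = 125.
t* = t_{0.005, 125} = 2.615733.
Margin = t* × SE = 2.615733 × 1.1100 = 2.903464.
CI: 6.3796 ± 2.903464 → (3.4761, 9.2831).
With 99% confidence, each one-unit increase in living area is associated with a change of between 3.4761 and 9.2831 $1000s in house sale price.

(3.4761, 9.2831)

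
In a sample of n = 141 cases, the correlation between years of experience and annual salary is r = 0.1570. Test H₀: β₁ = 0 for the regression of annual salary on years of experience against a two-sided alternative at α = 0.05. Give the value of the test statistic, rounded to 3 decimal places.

t = 1.874

t = r·√(n − 2)/√(1 − r²) = 0.1570·√139/√0.975351 = 1.874.
df = n − 2 = 139.
Two-sided p ≈ 0.0630, which is ≥ 0.05, so fail to reject H₀.
The data do not give significant evidence of a linear association between years of experience and annual salary.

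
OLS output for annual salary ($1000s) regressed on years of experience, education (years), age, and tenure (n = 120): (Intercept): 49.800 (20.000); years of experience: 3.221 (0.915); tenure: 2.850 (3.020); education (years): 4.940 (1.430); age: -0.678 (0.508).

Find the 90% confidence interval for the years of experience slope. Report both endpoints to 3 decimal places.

(1.704, 4.738)

Read off: b = 3.221, SE = 0.915 for years of experience.
df = n − k − 1 = 120 − 4 − 1 = 115.
t* = t_{0.05, 115} = 1.658212.
Margin = t* × SE = 1.658212 × 0.915 = 1.51726.
CI: 3.221 ± 1.51726 → (1.704, 4.738).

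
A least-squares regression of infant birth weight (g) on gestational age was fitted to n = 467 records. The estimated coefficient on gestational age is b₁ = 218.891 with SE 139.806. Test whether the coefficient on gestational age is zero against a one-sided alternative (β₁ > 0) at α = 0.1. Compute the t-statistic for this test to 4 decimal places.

H₀: β₁ = 0 vs H₁: β₁ > 0.
t = (b₁ − β₁⁰)/SE = 218.891 / 139.806 = 1.5657.
df = n − 2 = 467 − 2 = 465.
One-sided p ≈ 0.0591, which is < 0.1, so reject H₀.
There is evidence that the true slope on gestational age is positive.

t = 1.5657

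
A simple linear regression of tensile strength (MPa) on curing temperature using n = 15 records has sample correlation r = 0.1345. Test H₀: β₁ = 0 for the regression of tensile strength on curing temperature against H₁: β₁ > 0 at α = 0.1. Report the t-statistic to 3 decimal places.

t = 0.489

t = r·√(n − 2)/√(1 − r²) = 0.1345·√13/√0.98191 = 0.489.
df = n − 2 = 13.
One-sided p ≈ 0.3164, which is ≥ 0.1, so fail to reject H₀.
The data do not give significant evidence of a linear association between curing temperature and tensile strength.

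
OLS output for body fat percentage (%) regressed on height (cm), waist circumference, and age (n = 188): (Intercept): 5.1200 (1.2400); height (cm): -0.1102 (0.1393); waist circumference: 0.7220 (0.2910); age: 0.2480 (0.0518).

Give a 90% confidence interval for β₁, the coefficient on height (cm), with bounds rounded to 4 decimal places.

(-0.3405, 0.1201)

Read off: b = -0.1102, SE = 0.1393 for height (cm).
df = n − k − 1 = 188 − 3 − 1 = 184.
t* = t_{0.05, 184} = 1.653177.
Margin = t* × SE = 1.653177 × 0.1393 = 0.230288.
CI: -0.1102 ± 0.230288 → (-0.3405, 0.1201).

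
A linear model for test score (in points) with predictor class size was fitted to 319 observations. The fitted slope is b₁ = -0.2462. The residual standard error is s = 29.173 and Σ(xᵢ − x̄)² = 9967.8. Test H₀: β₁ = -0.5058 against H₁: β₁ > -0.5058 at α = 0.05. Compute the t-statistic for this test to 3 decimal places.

SE(b₁) = s/√Sₓₓ = 29.173/√9967.8 = 0.292201.
t = (-0.2462 − (-0.5058)) / 0.292201 = 0.888.
df = n − 2 = 317.
One-sided p ≈ 0.1875, which is ≥ 0.05, so fail to reject H₀.
The data do not give significant evidence that the true slope on class size exceeds -0.5058 points per unit.

t = 0.888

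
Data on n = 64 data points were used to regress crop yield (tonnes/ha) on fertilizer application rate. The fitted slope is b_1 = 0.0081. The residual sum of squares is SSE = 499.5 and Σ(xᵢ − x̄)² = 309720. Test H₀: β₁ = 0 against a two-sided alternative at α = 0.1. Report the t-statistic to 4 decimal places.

MSE = SSE/(n − 2) = 499.5/62 = 8.05645.
SE(b_1) = √(MSE/Sₓₓ) = √(8.05645/309720) = 0.0051002.
t = 0.0081 / 0.0051002 = 1.5882.
df = n − 2 = 62.
Two-sided p ≈ 0.1173, which is ≥ 0.1, so fail to reject H₀.
The data do not give significant evidence of an association between fertilizer application rate and crop yield.

t = 1.5882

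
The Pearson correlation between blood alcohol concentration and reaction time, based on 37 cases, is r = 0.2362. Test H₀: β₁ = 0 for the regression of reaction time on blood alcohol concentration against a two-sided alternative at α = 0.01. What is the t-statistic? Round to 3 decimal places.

t = r·√(n − 2)/√(1 − r²) = 0.2362·√35/√0.94421 = 1.438.
df = n − 2 = 35.
Two-sided p ≈ 0.1593, which is ≥ 0.01, so fail to reject H₀.
The data do not give significant evidence of a linear association between blood alcohol concentration and reaction time.

t = 1.438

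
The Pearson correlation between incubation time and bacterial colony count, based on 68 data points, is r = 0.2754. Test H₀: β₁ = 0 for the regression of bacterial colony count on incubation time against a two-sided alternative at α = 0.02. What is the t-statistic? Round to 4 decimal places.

t = 2.3274

t = r·√(n − 2)/√(1 − r²) = 0.2754·√66/√0.924155 = 2.3274.
df = n − 2 = 66.
Two-sided p ≈ 0.0230, which is ≥ 0.02, so fail to reject H₀.
The data do not give significant evidence of a linear association between incubation time and bacterial colony count.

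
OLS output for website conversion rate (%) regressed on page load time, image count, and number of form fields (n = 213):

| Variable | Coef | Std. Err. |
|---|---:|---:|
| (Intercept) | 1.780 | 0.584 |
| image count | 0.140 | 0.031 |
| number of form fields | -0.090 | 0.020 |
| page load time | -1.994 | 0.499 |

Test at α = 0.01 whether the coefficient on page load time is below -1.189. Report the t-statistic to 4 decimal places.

t = -1.6132

Read off: b = -1.994, SE = 0.499 for page load time.
H₀: β₁ = -1.189 vs H₁: β₁ < -1.189.
t = (-1.994 − (-1.189)) / 0.499 = -1.6132.
df = n − k − 1 = 213 − 3 − 1 = 209.
One-sided p ≈ 0.0541, which is ≥ 0.01, so fail to reject H₀.
The data do not give significant evidence that the true slope on page load time is below -1.189 % per unit, holding the other predictors fixed.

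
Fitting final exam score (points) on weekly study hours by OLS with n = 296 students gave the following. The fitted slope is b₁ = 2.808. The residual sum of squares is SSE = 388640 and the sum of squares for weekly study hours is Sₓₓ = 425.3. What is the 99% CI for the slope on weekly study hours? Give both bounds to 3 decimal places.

(-1.763, 7.379)

MSE = SSE/(n − 2) = 388640/294 = 1321.9.
SE(b₁) = √(MSE/Sₓₓ) = √(1321.9/425.3) = 1.763.
df = n − 2 = 294.
t* = t_{0.005, 294} = 2.592655.
Margin = t* × SE = 2.592655 × 1.763 = 4.57085.
CI: 2.808 ± 4.57085 → (-1.763, 7.379).
With 99% confidence, each one-unit increase in weekly study hours is associated with a change of between -1.763 and 7.379 points in final exam score.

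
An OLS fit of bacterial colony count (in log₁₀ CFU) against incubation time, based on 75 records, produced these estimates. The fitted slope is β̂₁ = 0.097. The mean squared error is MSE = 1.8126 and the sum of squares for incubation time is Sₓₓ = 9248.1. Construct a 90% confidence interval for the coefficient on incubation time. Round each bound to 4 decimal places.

(0.0737, 0.1203)

SE(β̂₁) = √(MSE/Sₓₓ) = √(1.8126/9248.1) = 0.0139999.
df = n − 2 = 73.
t* = t_{0.05, 73} = 1.665996.
Margin = t* × SE = 1.665996 × 0.0139999 = 0.023324.
CI: 0.097 ± 0.023324 → (0.0737, 0.1203).
With 90% confidence, each one-unit increase in incubation time is associated with a change of between 0.0737 and 0.1203 log₁₀ CFU in bacterial colony count.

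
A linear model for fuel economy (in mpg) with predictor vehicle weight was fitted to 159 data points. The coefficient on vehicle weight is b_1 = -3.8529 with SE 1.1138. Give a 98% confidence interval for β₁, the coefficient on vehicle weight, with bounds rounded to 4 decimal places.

df = n − 2 = 159 − 2 = 157.
t* = t_{0.01, 157} = 2.350334.
Margin = t* × SE = 2.350334 × 1.1138 = 2.617802.
CI: -3.8529 ± 2.617802 → (-6.4707, -1.2351).
With 98% confidence, each one-unit increase in vehicle weight is associated with a change of between -6.4707 and -1.2351 mpg in fuel economy.

(-6.4707, -1.2351)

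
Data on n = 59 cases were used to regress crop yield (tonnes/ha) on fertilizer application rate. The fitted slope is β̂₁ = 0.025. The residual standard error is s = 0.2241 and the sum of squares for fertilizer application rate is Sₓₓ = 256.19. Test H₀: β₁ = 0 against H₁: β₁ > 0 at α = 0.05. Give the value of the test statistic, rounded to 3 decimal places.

SE(β̂₁) = s/√Sₓₓ = 0.2241/√256.19 = 0.0140011.
t = 0.025 / 0.0140011 = 1.786.
df = n − 2 = 57.
One-sided p ≈ 0.0397, which is < 0.05, so reject H₀.
There is evidence that the true slope on fertilizer application rate is positive.

t = 1.786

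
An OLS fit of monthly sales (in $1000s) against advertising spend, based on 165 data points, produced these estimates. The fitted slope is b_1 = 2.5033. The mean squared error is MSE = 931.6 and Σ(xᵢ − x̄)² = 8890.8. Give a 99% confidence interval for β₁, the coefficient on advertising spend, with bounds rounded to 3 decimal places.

(1.660, 3.347)

SE(b_1) = √(MSE/Sₓₓ) = √(931.6/8890.8) = 0.323701.
df = n − 2 = 163.
t* = t_{0.005, 163} = 2.606328.
Margin = t* × SE = 2.606328 × 0.323701 = 0.84367.
CI: 2.5033 ± 0.84367 → (1.660, 3.347).
With 99% confidence, each one-unit increase in advertising spend is associated with a change of between 1.660 and 3.347 $1000s in monthly sales.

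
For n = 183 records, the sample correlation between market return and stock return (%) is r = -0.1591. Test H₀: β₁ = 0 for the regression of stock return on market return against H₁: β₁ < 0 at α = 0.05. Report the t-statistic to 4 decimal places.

t = -2.1681

t = r·√(n − 2)/√(1 − r²) = -0.1591·√181/√0.974687 = -2.1681.
df = n − 2 = 181.
One-sided p ≈ 0.0157, which is < 0.05, so reject H₀.
There is evidence of a linear association between market return and stock return.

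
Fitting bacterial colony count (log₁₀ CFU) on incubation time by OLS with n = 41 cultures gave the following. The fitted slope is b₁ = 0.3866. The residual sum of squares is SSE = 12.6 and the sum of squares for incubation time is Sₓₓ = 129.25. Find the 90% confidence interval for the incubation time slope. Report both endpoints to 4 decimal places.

MSE = SSE/(n − 2) = 12.6/39 = 0.323077.
SE(b₁) = √(MSE/Sₓₓ) = √(0.323077/129.25) = 0.0499963.
df = n − 2 = 39.
t* = t_{0.05, 39} = 1.684875.
Margin = t* × SE = 1.684875 × 0.0499963 = 0.084237.
CI: 0.3866 ± 0.084237 → (0.3024, 0.4708).
With 90% confidence, each one-unit increase in incubation time is associated with a change of between 0.3024 and 0.4708 log₁₀ CFU in bacterial colony count.

(0.3024, 0.4708)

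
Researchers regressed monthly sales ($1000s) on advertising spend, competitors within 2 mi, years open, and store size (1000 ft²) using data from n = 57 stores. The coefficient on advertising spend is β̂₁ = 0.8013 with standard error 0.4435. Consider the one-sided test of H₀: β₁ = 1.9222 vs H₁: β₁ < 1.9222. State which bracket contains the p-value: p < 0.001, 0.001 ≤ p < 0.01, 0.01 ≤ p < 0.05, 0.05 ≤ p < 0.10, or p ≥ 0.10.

0.001 ≤ p < 0.01

t = (0.8013 − 1.9222) / 0.4435 = -2.527.
df = n − k − 1 = 57 − 4 − 1 = 52.
One-sided p = P(T_{52} < t) ≈ 0.0073.
So 0.001 ≤ p < 0.01.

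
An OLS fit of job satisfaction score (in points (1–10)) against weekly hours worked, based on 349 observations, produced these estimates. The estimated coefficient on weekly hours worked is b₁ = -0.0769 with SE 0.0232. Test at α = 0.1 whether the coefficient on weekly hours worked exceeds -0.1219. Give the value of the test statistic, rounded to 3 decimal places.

t = 1.940

H₀: β₁ = -0.1219 vs H₁: β₁ > -0.1219.
t = (b₁ − β₁⁰)/SE = (-0.0769 − (-0.1219)) / 0.0232 = 1.940.
df = n − 2 = 349 − 2 = 347.
One-sided p ≈ 0.0266, which is < 0.1, so reject H₀.
There is evidence that the true slope on weekly hours worked exceeds -0.1219 points (1–10) per unit.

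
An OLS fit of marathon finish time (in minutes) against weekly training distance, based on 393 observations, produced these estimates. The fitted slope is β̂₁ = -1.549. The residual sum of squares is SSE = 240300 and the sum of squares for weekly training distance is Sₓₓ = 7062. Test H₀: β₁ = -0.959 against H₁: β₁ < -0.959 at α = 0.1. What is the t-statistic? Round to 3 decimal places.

MSE = SSE/(n − 2) = 240300/391 = 614.578.
SE(β̂₁) = √(MSE/Sₓₓ) = √(614.578/7062) = 0.295002.
t = (-1.549 − (-0.959)) / 0.295002 = -2.000.
df = n − 2 = 391.
One-sided p ≈ 0.0231, which is < 0.1, so reject H₀.
There is evidence that the true slope on weekly training distance is below -0.959 minutes per unit.

t = -2.000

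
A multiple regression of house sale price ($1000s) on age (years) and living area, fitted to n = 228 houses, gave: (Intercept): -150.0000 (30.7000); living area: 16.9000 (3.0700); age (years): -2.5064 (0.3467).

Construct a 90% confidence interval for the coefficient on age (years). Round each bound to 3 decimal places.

Read off: b = -2.5064, SE = 0.3467 for age (years).
df = n − k − 1 = 228 − 2 − 1 = 225.
t* = t_{0.05, 225} = 1.651654.
Margin = t* × SE = 1.651654 × 0.3467 = 0.57263.
CI: -2.5064 ± 0.57263 → (-3.079, -1.934).

(-3.079, -1.934)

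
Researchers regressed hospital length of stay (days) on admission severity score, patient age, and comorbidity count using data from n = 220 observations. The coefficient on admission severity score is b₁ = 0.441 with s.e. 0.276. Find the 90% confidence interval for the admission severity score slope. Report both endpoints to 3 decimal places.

df = n − k − 1 = 220 − 3 − 1 = 216.
t* = t_{0.05, 216} = 1.651939.
Margin = t* × SE = 1.651939 × 0.276 = 0.45594.
CI: 0.441 ± 0.45594 → (-0.015, 0.897).
With 90% confidence, each one-unit increase in admission severity score is associated with a change of between -0.015 and 0.897 days in hospital length of stay, holding the other predictors fixed.

(-0.015, 0.897)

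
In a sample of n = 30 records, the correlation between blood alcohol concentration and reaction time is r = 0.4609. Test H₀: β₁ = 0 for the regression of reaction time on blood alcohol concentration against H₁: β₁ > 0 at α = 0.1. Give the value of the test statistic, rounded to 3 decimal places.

t = r·√(n − 2)/√(1 − r²) = 0.4609·√28/√0.787571 = 2.748.
df = n − 2 = 28.
One-sided p ≈ 0.0052, which is < 0.1, so reject H₀.
There is evidence of a linear association between blood alcohol concentration and reaction time.

t = 2.748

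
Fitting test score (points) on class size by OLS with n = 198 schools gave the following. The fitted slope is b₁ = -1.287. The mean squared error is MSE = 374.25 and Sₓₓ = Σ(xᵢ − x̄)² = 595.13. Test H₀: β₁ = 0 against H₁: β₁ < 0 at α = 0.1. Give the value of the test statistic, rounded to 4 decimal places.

SE(b₁) = √(MSE/Sₓₓ) = √(374.25/595.13) = 0.793003.
t = -1.287 / 0.793003 = -1.6229.
df = n − 2 = 196.
One-sided p ≈ 0.0531, which is < 0.1, so reject H₀.
There is evidence that the true slope on class size is negative.

t = -1.6229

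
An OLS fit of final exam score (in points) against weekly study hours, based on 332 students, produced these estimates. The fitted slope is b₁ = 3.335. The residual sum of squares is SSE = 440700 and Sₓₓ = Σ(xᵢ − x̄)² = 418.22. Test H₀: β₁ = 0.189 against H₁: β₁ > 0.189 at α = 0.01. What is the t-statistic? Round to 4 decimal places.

MSE = SSE/(n − 2) = 440700/330 = 1335.45.
SE(b₁) = √(MSE/Sₓₓ) = √(1335.45/418.22) = 1.78695.
t = (3.335 − 0.189) / 1.78695 = 1.7605.
df = n − 2 = 330.
One-sided p ≈ 0.0396, which is ≥ 0.01, so fail to reject H₀.
The data do not give significant evidence that the true slope on weekly study hours exceeds 0.189 points per unit.

t = 1.7605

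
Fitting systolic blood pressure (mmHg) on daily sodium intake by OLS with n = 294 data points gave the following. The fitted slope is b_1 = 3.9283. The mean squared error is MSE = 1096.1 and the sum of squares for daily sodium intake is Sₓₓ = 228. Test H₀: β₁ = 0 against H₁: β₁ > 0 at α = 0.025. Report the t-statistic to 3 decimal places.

SE(b_1) = √(MSE/Sₓₓ) = √(1096.1/228) = 2.19259.
t = 3.9283 / 2.19259 = 1.792.
df = n − 2 = 292.
One-sided p ≈ 0.0371, which is ≥ 0.025, so fail to reject H₀.
The data do not give significant evidence that the true slope on daily sodium intake is positive.

t = 1.792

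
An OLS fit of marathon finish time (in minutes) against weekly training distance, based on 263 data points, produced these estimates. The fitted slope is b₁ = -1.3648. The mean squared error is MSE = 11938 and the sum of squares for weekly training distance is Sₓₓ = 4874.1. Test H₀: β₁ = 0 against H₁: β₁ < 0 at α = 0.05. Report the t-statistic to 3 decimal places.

t = -0.872

SE(b₁) = √(MSE/Sₓₓ) = √(11938/4874.1) = 1.56502.
t = -1.3648 / 1.56502 = -0.872.
df = n − 2 = 261.
One-sided p ≈ 0.1920, which is ≥ 0.05, so fail to reject H₀.
The data do not give significant evidence that the true slope on weekly training distance is negative.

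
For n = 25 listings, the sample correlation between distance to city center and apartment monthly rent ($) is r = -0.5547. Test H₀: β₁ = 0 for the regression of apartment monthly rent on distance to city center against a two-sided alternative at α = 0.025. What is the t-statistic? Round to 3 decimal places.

t = -3.197

t = r·√(n − 2)/√(1 − r²) = -0.5547·√23/√0.692308 = -3.197.
df = n − 2 = 23.
Two-sided p ≈ 0.0040, which is < 0.025, so reject H₀.
There is evidence of a linear association between distance to city center and apartment monthly rent.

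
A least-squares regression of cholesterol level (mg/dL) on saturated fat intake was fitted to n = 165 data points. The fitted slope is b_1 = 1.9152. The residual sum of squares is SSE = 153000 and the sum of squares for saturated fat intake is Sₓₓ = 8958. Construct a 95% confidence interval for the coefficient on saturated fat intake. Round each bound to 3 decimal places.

(1.276, 2.554)

MSE = SSE/(n − 2) = 153000/163 = 938.65.
SE(b_1) = √(MSE/Sₓₓ) = √(938.65/8958) = 0.323703.
df = n − 2 = 163.
t* = t_{0.025, 163} = 1.974625.
Margin = t* × SE = 1.974625 × 0.323703 = 0.63919.
CI: 1.9152 ± 0.63919 → (1.276, 2.554).
With 95% confidence, each one-unit increase in saturated fat intake is associated with a change of between 1.276 and 2.554 mg/dL in cholesterol level.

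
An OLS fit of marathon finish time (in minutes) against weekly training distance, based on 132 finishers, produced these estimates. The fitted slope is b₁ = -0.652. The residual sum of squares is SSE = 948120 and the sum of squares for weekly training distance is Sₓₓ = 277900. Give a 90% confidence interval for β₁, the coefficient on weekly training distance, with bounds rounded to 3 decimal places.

(-0.920, -0.384)

MSE = SSE/(n − 2) = 948120/130 = 7293.23.
SE(b₁) = √(MSE/Sₓₓ) = √(7293.23/277900) = 0.162.
df = n − 2 = 130.
t* = t_{0.05, 130} = 1.656659.
Margin = t* × SE = 1.656659 × 0.162 = 0.26838.
CI: -0.652 ± 0.26838 → (-0.920, -0.384).
With 90% confidence, each one-unit increase in weekly training distance is associated with a change of between -0.920 and -0.384 minutes in marathon finish time.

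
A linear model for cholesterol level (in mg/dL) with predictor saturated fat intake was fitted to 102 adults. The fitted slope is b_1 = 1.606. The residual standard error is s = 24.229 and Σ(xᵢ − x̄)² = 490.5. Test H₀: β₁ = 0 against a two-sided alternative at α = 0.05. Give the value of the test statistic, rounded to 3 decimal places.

t = 1.468

SE(b_1) = s/√Sₓₓ = 24.229/√490.5 = 1.094.
t = 1.606 / 1.094 = 1.468.
df = n − 2 = 100.
Two-sided p ≈ 0.1452, which is ≥ 0.05, so fail to reject H₀.
The data do not give significant evidence of an association between saturated fat intake and cholesterol level.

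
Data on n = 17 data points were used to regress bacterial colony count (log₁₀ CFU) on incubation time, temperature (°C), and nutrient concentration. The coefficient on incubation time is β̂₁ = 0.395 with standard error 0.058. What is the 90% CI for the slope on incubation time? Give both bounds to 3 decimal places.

df = n − k − 1 = 17 − 3 − 1 = 13.
t* = t_{0.05, 13} = 1.770933.
Margin = t* × SE = 1.770933 × 0.058 = 0.10271.
CI: 0.395 ± 0.10271 → (0.292, 0.498).
With 90% confidence, each one-unit increase in incubation time is associated with a change of between 0.292 and 0.498 log₁₀ CFU in bacterial colony count, holding the other predictors fixed.

(0.292, 0.498)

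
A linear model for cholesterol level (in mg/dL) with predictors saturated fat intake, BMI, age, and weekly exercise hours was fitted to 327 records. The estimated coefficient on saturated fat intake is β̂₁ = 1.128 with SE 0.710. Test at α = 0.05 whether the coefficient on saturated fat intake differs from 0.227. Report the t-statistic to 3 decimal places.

t = 1.269

H₀: β₁ = 0.227 vs H₁: β₁ ≠ 0.227.
t = (β̂₁ − β₁⁰)/SE = (1.128 − 0.227) / 0.710 = 1.269.
df = n − k − 1 = 327 − 4 − 1 = 322.
Two-sided p ≈ 0.2054, which is ≥ 0.05, so fail to reject H₀.
The data are consistent with a true slope of 0.227 mg/dL per unit of saturated fat intake, holding the other predictors fixed.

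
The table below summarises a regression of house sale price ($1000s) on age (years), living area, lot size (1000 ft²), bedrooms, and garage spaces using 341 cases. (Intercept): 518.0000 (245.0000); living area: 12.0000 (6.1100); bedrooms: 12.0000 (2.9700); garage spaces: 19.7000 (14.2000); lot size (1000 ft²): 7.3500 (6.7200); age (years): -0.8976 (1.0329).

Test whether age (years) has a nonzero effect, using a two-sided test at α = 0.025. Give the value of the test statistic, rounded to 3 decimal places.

Read off: b = -0.8976, SE = 1.0329 for age (years).
H₀: β₁ = 0 vs H₁: β₁ ≠ 0.
t = -0.8976 / 1.0329 = -0.869.
df = n − k − 1 = 341 − 5 − 1 = 335.
Two-sided p ≈ 0.3855, which is ≥ 0.025, so fail to reject H₀.
The data do not give significant evidence of an association between age (years) and house sale price, after adjusting for the other predictors.

t = -0.869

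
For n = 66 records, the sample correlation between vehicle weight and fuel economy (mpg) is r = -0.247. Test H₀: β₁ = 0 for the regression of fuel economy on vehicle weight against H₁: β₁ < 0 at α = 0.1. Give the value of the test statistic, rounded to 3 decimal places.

t = r·√(n − 2)/√(1 − r²) = -0.247·√64/√0.938991 = -2.039.
df = n − 2 = 64.
One-sided p ≈ 0.0228, which is < 0.1, so reject H₀.
There is evidence of a linear association between vehicle weight and fuel economy.

t = -2.039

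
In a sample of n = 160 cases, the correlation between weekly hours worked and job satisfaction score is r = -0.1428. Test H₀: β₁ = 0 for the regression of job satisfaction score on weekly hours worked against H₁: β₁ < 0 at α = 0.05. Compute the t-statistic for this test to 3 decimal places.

t = -1.814

t = r·√(n − 2)/√(1 − r²) = -0.1428·√158/√0.979608 = -1.814.
df = n − 2 = 158.
One-sided p ≈ 0.0358, which is < 0.05, so reject H₀.
There is evidence of a linear association between weekly hours worked and job satisfaction score.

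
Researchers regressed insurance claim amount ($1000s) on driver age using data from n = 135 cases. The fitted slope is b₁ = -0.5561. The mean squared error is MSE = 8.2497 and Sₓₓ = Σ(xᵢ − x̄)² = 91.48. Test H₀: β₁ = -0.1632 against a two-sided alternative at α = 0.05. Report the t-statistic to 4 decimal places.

SE(b₁) = √(MSE/Sₓₓ) = √(8.2497/91.48) = 0.3003.
t = (-0.5561 − (-0.1632)) / 0.3003 = -1.3084.
df = n − 2 = 133.
Two-sided p ≈ 0.1930, which is ≥ 0.05, so fail to reject H₀.
The data are consistent with a true slope of -0.1632 $1000s per unit of driver age.

t = -1.3084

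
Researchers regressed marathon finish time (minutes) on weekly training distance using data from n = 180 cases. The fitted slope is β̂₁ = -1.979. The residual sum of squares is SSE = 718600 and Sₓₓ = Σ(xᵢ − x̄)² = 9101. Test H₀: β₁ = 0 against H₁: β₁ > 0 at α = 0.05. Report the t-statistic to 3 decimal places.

MSE = SSE/(n − 2) = 718600/178 = 4037.08.
SE(β̂₁) = √(MSE/Sₓₓ) = √(4037.08/9101) = 0.666023.
t = -1.979 / 0.666023 = -2.971.
df = n − 2 = 178.
One-sided p ≈ 0.9983, which is ≥ 0.05, so fail to reject H₀.
The data do not give significant evidence that the true slope on weekly training distance is positive.

t = -2.971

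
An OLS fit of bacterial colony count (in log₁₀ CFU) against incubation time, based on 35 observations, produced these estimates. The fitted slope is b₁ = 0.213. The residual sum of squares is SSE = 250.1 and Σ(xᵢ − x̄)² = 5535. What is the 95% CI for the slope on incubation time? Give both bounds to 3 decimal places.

(0.138, 0.288)

MSE = SSE/(n − 2) = 250.1/33 = 7.57879.
SE(b₁) = √(MSE/Sₓₓ) = √(7.57879/5535) = 0.0370034.
df = n − 2 = 33.
t* = t_{0.025, 33} = 2.034515.
Margin = t* × SE = 2.034515 × 0.0370034 = 0.07528.
CI: 0.213 ± 0.07528 → (0.138, 0.288).
With 95% confidence, each one-unit increase in incubation time is associated with a change of between 0.138 and 0.288 log₁₀ CFU in bacterial colony count.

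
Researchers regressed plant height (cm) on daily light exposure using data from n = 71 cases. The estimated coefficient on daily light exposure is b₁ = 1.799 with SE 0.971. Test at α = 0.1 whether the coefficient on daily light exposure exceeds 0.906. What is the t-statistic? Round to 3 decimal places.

t = 0.920

H₀: β₁ = 0.906 vs H₁: β₁ > 0.906.
t = (b₁ − β₁⁰)/SE = (1.799 − 0.906) / 0.971 = 0.920.
df = n − 2 = 71 − 2 = 69.
One-sided p ≈ 0.1805, which is ≥ 0.1, so fail to reject H₀.
The data do not give significant evidence that the true slope on daily light exposure exceeds 0.906 cm per unit.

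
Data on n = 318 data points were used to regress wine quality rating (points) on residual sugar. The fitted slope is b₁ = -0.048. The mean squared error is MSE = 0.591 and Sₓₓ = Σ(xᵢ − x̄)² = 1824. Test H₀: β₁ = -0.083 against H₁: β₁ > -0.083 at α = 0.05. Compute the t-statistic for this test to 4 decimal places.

SE(b₁) = √(MSE/Sₓₓ) = √(0.591/1824) = 0.0180004.
t = (-0.048 − (-0.083)) / 0.0180004 = 1.9444.
df = n − 2 = 316.
One-sided p ≈ 0.0264, which is < 0.05, so reject H₀.
There is evidence that the true slope on residual sugar exceeds -0.083 points per unit.

t = 1.9444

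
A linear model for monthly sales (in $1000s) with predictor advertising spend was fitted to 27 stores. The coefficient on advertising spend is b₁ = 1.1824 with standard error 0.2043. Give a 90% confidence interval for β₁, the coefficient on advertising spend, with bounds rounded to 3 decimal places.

(0.833, 1.531)

df = n − 2 = 27 − 2 = 25.
t* = t_{0.05, 25} = 1.708141.
Margin = t* × SE = 1.708141 × 0.2043 = 0.34897.
CI: 1.1824 ± 0.34897 → (0.833, 1.531).
With 90% confidence, each one-unit increase in advertising spend is associated with a change of between 0.833 and 1.531 $1000s in monthly sales.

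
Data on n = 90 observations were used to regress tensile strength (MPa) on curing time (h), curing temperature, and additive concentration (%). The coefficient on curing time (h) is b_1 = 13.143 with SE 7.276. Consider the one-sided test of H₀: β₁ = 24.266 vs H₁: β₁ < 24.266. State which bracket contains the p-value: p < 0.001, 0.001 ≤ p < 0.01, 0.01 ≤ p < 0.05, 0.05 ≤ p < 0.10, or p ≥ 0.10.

t = (13.143 − 24.266) / 7.276 = -1.529.
df = n − k − 1 = 90 − 3 − 1 = 86.
One-sided p = P(T_{86} < t) ≈ 0.0650.
So 0.05 ≤ p < 0.10.

0.05 ≤ p < 0.10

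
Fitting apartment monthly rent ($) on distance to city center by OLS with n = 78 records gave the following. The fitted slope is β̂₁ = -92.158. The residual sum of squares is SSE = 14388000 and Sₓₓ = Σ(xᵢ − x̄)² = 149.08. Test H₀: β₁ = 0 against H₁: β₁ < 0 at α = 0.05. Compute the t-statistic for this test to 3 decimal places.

MSE = SSE/(n − 2) = 14388000/76 = 189316.
SE(β̂₁) = √(MSE/Sₓₓ) = √(189316/149.08) = 35.6356.
t = -92.158 / 35.6356 = -2.586.
df = n − 2 = 76.
One-sided p ≈ 0.0058, which is < 0.05, so reject H₀.
There is evidence that the true slope on distance to city center is negative.

t = -2.586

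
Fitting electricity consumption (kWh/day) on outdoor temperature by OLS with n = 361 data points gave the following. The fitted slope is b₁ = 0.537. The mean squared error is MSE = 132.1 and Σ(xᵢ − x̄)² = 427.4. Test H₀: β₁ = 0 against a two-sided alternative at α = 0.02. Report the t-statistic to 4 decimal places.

SE(b₁) = √(MSE/Sₓₓ) = √(132.1/427.4) = 0.555948.
t = 0.537 / 0.555948 = 0.9659.
df = n − 2 = 359.
Two-sided p ≈ 0.3347, which is ≥ 0.02, so fail to reject H₀.
The data do not give significant evidence of an association between outdoor temperature and electricity consumption.

t = 0.9659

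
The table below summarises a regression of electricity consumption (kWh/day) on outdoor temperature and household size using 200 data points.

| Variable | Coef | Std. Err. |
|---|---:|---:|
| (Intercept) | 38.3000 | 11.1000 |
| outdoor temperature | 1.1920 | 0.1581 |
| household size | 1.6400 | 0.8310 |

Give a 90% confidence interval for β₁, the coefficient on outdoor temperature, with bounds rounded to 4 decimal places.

Read off: b = 1.1920, SE = 0.1581 for outdoor temperature.
df = n − k − 1 = 200 − 2 − 1 = 197.
t* = t_{0.05, 197} = 1.652625.
Margin = t* × SE = 1.652625 × 0.1581 = 0.261280.
CI: 1.1920 ± 0.261280 → (0.9307, 1.4533).

(0.9307, 1.4533)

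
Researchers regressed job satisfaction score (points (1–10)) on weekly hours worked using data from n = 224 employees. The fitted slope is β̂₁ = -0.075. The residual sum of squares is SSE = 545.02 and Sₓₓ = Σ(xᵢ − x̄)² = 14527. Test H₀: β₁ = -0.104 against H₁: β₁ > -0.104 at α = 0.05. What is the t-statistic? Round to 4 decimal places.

MSE = SSE/(n − 2) = 545.02/222 = 2.45505.
SE(β̂₁) = √(MSE/Sₓₓ) = √(2.45505/14527) = 0.013.
t = (-0.075 − (-0.104)) / 0.013 = 2.2308.
df = n − 2 = 222.
One-sided p ≈ 0.0133, which is < 0.05, so reject H₀.
There is evidence that the true slope on weekly hours worked exceeds -0.104 points (1–10) per unit.

t = 2.2308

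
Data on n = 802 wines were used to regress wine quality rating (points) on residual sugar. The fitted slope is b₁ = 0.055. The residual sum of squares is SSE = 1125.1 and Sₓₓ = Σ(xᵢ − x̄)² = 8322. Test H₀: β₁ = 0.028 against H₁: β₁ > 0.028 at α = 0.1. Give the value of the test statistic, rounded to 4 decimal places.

MSE = SSE/(n − 2) = 1125.1/800 = 1.40637.
SE(b₁) = √(MSE/Sₓₓ) = √(1.40637/8322) = 0.0129998.
t = (0.055 − 0.028) / 0.0129998 = 2.0770.
df = n − 2 = 800.
One-sided p ≈ 0.0191, which is < 0.1, so reject H₀.
There is evidence that the true slope on residual sugar exceeds 0.028 points per unit.

t = 2.0770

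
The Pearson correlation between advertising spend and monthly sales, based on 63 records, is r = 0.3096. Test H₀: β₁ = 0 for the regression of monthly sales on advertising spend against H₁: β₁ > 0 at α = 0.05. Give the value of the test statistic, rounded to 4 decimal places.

t = 2.5430

t = r·√(n − 2)/√(1 − r²) = 0.3096·√61/√0.904148 = 2.5430.
df = n − 2 = 61.
One-sided p ≈ 0.0068, which is < 0.05, so reject H₀.
There is evidence of a linear association between advertising spend and monthly sales.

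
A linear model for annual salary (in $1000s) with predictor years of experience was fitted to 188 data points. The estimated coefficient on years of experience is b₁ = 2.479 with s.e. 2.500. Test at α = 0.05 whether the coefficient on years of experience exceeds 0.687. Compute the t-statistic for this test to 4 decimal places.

H₀: β₁ = 0.687 vs H₁: β₁ > 0.687.
t = (b₁ − β₁⁰)/SE = (2.479 − 0.687) / 2.500 = 0.7168.
df = n − 2 = 188 − 2 = 186.
One-sided p ≈ 0.2372, which is ≥ 0.05, so fail to reject H₀.
The data do not give significant evidence that the true slope on years of experience exceeds 0.687 $1000s per unit.

t = 0.7168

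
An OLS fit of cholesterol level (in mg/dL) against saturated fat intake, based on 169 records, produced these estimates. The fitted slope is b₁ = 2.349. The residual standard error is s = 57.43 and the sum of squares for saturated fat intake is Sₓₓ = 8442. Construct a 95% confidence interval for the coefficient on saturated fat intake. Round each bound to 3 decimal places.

(1.115, 3.583)

SE(b₁) = s/√Sₓₓ = 57.43/√8442 = 0.625052.
df = n − 2 = 167.
t* = t_{0.025, 167} = 1.974271.
Margin = t* × SE = 1.974271 × 0.625052 = 1.23402.
CI: 2.349 ± 1.23402 → (1.115, 3.583).
With 95% confidence, each one-unit increase in saturated fat intake is associated with a change of between 1.115 and 3.583 mg/dL in cholesterol level.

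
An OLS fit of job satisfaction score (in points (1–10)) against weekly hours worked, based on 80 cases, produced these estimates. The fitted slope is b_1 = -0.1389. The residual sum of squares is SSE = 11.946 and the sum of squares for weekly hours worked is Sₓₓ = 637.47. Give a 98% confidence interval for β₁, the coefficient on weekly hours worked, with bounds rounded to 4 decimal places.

MSE = SSE/(n − 2) = 11.946/78 = 0.153154.
SE(b_1) = √(MSE/Sₓₓ) = √(0.153154/637.47) = 0.0155001.
df = n − 2 = 78.
t* = t_{0.01, 78} = 2.375111.
Margin = t* × SE = 2.375111 × 0.0155001 = 0.036814.
CI: -0.1389 ± 0.036814 → (-0.1757, -0.1021).
With 98% confidence, each one-unit increase in weekly hours worked is associated with a change of between -0.1757 and -0.1021 points (1–10) in job satisfaction score.

(-0.1757, -0.1021)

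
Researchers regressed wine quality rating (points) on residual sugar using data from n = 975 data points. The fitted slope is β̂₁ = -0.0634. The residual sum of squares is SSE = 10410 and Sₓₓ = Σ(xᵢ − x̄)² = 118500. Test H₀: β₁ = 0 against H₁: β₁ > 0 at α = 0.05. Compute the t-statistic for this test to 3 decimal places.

t = -6.672

MSE = SSE/(n − 2) = 10410/973 = 10.6989.
SE(β̂₁) = √(MSE/Sₓₓ) = √(10.6989/118500) = 0.00950188.
t = -0.0634 / 0.00950188 = -6.672.
df = n − 2 = 973.
One-sided p ≈ 1.0000, which is ≥ 0.05, so fail to reject H₀.
The data do not give significant evidence that the true slope on residual sugar is positive.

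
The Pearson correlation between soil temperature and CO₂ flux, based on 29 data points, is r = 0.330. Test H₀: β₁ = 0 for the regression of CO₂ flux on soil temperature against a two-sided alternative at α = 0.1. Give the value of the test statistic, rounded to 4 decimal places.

t = 1.8165

t = r·√(n − 2)/√(1 − r²) = 0.330·√27/√0.8911 = 1.8165.
df = n − 2 = 27.
Two-sided p ≈ 0.0804, which is < 0.1, so reject H₀.
There is evidence of a linear association between soil temperature and CO₂ flux.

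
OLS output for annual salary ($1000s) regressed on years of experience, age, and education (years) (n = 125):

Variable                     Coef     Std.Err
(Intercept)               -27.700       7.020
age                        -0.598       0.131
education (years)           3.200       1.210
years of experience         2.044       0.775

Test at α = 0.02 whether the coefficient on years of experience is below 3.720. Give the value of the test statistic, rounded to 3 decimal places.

Read off: b = 2.044, SE = 0.775 for years of experience.
H₀: β₁ = 3.720 vs H₁: β₁ < 3.720.
t = (2.044 − 3.720) / 0.775 = -2.163.
df = n − k − 1 = 125 − 3 − 1 = 121.
One-sided p ≈ 0.0163, which is < 0.02, so reject H₀.
There is evidence that the true slope on years of experience is below 3.720 $1000s per unit, holding the other predictors fixed.

t = -2.163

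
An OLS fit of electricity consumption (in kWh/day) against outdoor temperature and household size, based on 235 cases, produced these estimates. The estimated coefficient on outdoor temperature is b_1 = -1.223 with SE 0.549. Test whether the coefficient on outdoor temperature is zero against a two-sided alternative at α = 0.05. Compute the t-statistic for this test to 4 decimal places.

t = -2.2277

H₀: β₁ = 0 vs H₁: β₁ ≠ 0.
t = (b_1 − β₁⁰)/SE = -1.223 / 0.549 = -2.2277.
df = n − k − 1 = 235 − 2 − 1 = 232.
Two-sided p ≈ 0.0269, which is < 0.05, so reject H₀.
There is evidence that outdoor temperature is associated with electricity consumption, holding the other predictors fixed.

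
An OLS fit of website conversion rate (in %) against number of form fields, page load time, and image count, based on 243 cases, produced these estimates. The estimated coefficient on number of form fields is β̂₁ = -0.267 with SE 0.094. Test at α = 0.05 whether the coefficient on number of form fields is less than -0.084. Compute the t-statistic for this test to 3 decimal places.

t = -1.947

H₀: β₁ = -0.084 vs H₁: β₁ < -0.084.
t = (β̂₁ − β₁⁰)/SE = (-0.267 − (-0.084)) / 0.094 = -1.947.
df = n − k − 1 = 243 − 3 − 1 = 239.
One-sided p ≈ 0.0264, which is < 0.05, so reject H₀.
There is evidence that the true slope on number of form fields is below -0.084 % per unit, holding the other predictors fixed.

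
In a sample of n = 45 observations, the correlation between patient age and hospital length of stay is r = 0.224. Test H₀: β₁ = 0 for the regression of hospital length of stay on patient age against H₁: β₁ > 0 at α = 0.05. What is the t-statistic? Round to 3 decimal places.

t = r·√(n − 2)/√(1 − r²) = 0.224·√43/√0.949824 = 1.507.
df = n − 2 = 43.
One-sided p ≈ 0.0695, which is ≥ 0.05, so fail to reject H₀.
The data do not give significant evidence of a linear association between patient age and hospital length of stay.

t = 1.507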